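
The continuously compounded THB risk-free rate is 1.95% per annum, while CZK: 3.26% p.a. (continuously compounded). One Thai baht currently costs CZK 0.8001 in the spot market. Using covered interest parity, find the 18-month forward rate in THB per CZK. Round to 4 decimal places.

1.2255

T = 18/12 years.
CZK accumulates by e^(0.0326×18/12) = 1.0501153.
Growth of 1 THB over T: e^(0.0195×18/12) = 1.029682.
So F = 0.8001 × 1.0501153 / 1.029682 = 0.8159774 (CZK/THB).
Invert for THB per CZK: 1 / 0.8159774 = 1.2255.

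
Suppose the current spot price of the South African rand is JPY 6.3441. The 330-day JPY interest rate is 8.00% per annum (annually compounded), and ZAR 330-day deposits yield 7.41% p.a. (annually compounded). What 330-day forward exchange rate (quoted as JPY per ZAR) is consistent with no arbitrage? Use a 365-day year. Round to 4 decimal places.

6.3756

T = 330/365 years.
Growth of 1 JPY over T: (1 + 0.0800)^(330/365) = 1.0720591.
Growth of 1 ZAR over T: (1 + 0.0741)^(330/365) = 1.0667627.
So F = 6.3441 × 1.0720591 / 1.0667627 = 6.375598 (JPY/ZAR).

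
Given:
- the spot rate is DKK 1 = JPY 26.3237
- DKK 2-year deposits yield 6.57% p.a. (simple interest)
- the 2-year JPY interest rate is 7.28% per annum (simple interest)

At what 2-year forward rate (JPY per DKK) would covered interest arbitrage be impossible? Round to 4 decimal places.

26.6541

T = 2 years.
JPY growth factor: 1 + 0.0728×2 = 1.145600.
DKK growth factor: 1 + 0.0657×2 = 1.131400.
CIP: F = S · (grow JPY)/(grow DKK) = 26.3237 × 1.145600/1.131400 = 26.654084 JPY per DKK.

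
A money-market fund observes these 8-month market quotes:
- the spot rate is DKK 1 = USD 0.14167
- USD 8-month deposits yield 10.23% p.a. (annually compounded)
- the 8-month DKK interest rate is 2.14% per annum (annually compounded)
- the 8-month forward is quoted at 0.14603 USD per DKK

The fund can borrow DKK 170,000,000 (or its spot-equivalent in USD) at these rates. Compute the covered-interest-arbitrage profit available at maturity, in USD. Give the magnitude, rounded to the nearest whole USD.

USD 521,599

T = 8/12 years.
Route A — deposit DKK, sell forward: 170,000,000 × 1.0142162602 × 0.14603 = USD 25,178,020.08.
Route B — convert at spot, deposit USD: 170,000,000 × 0.14167 × 1.0670871045 = USD 25,699,619.12.
The quoted forward undervalues DKK, so borrow DKK, convert to USD at spot, deposit the USD at 10.23%, and buy DKK forward at 0.14603 to cover the loan.
Profit = 25,699,619.12 − 25,178,020.08 = USD 521,599.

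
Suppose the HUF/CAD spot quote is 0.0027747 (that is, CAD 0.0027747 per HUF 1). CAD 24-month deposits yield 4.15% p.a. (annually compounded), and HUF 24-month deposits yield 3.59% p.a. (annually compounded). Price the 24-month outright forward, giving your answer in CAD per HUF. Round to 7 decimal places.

0.0028048

T = 2 years.
CAD accumulates by (1 + 0.0415)^2 = 1.0847223.
HUF growth factor: (1 + 0.0359)^2 = 1.0730888.
Forward (CAD per HUF) = 0.0027747 × 1.0847223 / 1.0730888 = 0.002804781.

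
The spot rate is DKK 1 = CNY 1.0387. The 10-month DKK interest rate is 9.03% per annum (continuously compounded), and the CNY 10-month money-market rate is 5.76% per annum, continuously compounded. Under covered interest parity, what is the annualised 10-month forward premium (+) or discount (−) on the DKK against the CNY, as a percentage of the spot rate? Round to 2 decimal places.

T = 10/12 years.
F = S · g_CNY/g_DKK = 1.0387 × 1.0491707/1.0781537 = 1.0107776.
(F − S)/S ÷ T = (1.0107776 − 1.0387)/1.0387/(10/12) = -0.032258 → -3.23%.

-3.23%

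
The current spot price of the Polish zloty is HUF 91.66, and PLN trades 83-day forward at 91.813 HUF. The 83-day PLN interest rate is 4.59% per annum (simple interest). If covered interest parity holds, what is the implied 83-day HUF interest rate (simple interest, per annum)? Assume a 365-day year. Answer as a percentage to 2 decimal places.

5.33%

T = 83/365 years.
By CIP, F/S equals the HUF-to-PLN growth ratio: 91.813/91.66 = 1.0016692.
PLN growth factor: 1 + 0.0459×83/365 = 1.0104375.
That pins the HUF growth at 1.0121241.
r = (1.0121241 − 1)/(83/365) = 0.053317 → 5.33%.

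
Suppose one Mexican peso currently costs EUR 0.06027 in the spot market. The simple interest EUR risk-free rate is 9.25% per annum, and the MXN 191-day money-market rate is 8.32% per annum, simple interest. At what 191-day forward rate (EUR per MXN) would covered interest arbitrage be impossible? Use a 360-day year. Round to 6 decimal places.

0.060555

T = 191/360 years.
Growth of 1 EUR over T: 1 + 0.0925×191/360 = 1.0490764.
MXN growth factor: 1 + 0.0832×191/360 = 1.0441422.
So F = 0.06027 × 1.0490764 / 1.0441422 = 0.06055481 (EUR/MXN).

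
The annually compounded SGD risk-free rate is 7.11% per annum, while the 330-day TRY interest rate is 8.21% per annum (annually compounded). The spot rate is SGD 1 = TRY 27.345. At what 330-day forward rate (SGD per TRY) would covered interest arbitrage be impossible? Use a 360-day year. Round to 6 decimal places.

0.036229

T = 330/360 years.
Growth of 1 TRY over T: (1 + 0.0821)^(330/360) = 1.0750082.
Growth of 1 SGD over T: (1 + 0.0711)^(330/360) = 1.0649867.
So F = 27.345 × 1.0750082 / 1.0649867 = 27.60232 (TRY/SGD).
Invert for SGD per TRY: 1 / 27.60232 = 0.036229.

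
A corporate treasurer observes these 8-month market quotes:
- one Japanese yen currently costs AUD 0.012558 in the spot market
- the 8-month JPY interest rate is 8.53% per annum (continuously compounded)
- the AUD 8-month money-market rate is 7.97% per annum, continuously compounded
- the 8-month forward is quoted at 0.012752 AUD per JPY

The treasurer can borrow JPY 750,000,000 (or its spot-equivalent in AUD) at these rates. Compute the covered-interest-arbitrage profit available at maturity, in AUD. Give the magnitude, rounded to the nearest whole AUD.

AUD 191,164

T = 8/12 years.
Invest the JPY and cover forward: 750,000,000 × 1.058514666 × 0.012752 = AUD 10,123,634.27.
Convert at spot and invest in AUD: 750,000,000 × 0.012558 × 1.054570245 = AUD 9,932,469.85.
The quoted forward overvalues JPY, so borrow AUD, buy JPY at spot, deposit the JPY at 8.53%, and sell the proceeds forward at 0.012752.
Arbitrage profit = |10,123,634.27 − 9,932,469.85| = AUD 191,164.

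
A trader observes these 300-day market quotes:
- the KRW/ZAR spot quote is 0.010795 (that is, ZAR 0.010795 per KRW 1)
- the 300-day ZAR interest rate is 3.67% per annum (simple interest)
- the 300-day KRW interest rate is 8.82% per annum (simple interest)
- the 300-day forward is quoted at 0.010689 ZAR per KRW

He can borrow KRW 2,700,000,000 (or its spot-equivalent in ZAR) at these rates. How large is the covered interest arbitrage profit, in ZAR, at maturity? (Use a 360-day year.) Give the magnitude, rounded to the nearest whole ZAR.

ZAR 943,635

T = 300/360 years.
Invest the KRW and cover forward: 2,700,000,000 × 1.073500 × 0.010689 = ZAR 30,981,532.05.
Convert at spot and invest in ZAR: 2,700,000,000 × 0.010795 × 1.0305833333 = ZAR 30,037,897.12.
The quoted forward overvalues KRW, so borrow ZAR, buy KRW at spot, deposit the KRW at 8.82%, and sell the proceeds forward at 0.010689.
Profit = 30,981,532.05 − 30,037,897.12 = ZAR 943,635.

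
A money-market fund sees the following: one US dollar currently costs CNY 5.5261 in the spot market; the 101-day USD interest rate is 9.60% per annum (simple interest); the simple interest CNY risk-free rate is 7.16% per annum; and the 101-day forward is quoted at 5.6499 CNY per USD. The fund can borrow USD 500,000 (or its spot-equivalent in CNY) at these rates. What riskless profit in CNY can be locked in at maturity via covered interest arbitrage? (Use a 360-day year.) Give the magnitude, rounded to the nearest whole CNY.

CNY 82,482

T = 101/360 years.
Invest the USD and cover forward: 500,000 × 1.026933333 × 5.6499 = CNY 2,901,035.32.
Convert at spot and invest in CNY: 500,000 × 5.5261 × 1.020087778 = CNY 2,818,553.54.
The quoted forward overvalues USD, so borrow CNY, buy USD at spot, deposit the USD at 9.60%, and sell the proceeds forward at 5.6499.
Profit = 2,901,035.32 − 2,818,553.54 = CNY 82,482.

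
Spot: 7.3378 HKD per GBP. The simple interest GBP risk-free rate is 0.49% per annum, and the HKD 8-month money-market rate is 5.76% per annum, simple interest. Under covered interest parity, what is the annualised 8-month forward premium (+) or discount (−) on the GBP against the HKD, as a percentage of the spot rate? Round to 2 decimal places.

+5.25%

T = 8/12 years.
CIP forward (HKD per GBP) = 7.3378 × 1.038400/1.0032667 = 7.5947617.
(F − S)/S ÷ T = (7.5947617 − 7.3378)/7.3378/(8/12) = 0.052528 → 5.25%.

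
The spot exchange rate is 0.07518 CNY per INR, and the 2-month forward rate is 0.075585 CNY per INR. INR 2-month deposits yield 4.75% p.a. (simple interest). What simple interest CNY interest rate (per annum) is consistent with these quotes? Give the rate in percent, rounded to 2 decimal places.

T = 2/12 years.
By CIP, F/S equals the CNY-to-INR growth ratio: 0.075585/0.07518 = 1.0053871.
INR growth factor: 1 + 0.0475×2/12 = 1.0079167.
That pins the CNY growth at 1.0133464.
r = (1.0133464 − 1)/(2/12) = 0.080078 → 8.01%.

8.01%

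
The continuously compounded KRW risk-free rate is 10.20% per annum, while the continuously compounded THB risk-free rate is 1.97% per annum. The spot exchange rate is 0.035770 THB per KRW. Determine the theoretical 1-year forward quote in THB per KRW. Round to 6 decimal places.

T = 1 year.
THB accumulates by e^(0.0197×1) = 1.0198953.
KRW growth factor: e^(0.1020×1) = 1.1073835.
CIP: F = S · (grow THB)/(grow KRW) = 0.03577 × 1.0198953/1.1073835 = 0.03294401 THB per KRW.

0.032944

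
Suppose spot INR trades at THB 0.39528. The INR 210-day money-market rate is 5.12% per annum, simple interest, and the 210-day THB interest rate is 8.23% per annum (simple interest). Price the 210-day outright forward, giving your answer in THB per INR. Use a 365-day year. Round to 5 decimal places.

T = 210/365 years.
THB accumulates by 1 + 0.0823×210/365 = 1.0473507.
INR growth factor: 1 + 0.0512×210/365 = 1.0294575.
CIP: F = S · (grow THB)/(grow INR) = 0.39528 × 1.0473507/1.0294575 = 0.4021504 THB per INR.

0.40215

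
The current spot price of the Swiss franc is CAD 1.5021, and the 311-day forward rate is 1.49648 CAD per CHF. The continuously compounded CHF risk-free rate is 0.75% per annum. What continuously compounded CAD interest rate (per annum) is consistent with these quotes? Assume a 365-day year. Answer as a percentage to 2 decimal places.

T = 311/365 years.
By CIP, F/S equals the CAD-to-CHF growth ratio: 1.49648/1.5021 = 0.9962586.
The CHF side grows by e^(0.0075×311/365) = 1.0064109.
So the CAD growth factor = 1.0026455.
Take logs: ln 1.0026455 / (311/365) = 0.003101, so 0.31%.

0.31%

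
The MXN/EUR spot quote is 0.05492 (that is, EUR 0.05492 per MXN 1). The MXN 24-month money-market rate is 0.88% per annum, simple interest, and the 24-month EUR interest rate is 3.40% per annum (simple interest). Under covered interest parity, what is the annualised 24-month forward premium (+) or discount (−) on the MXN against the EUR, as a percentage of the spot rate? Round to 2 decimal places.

T = 2 years.
CIP forward (EUR per MXN) = 0.05492 × 1.068000/1.017600 = 0.05764009.
Annualised premium = (F − S)/S × (1/T) = (0.05764009 − 0.05492)/0.05492 ÷ 2 = 2.48%.

+2.48%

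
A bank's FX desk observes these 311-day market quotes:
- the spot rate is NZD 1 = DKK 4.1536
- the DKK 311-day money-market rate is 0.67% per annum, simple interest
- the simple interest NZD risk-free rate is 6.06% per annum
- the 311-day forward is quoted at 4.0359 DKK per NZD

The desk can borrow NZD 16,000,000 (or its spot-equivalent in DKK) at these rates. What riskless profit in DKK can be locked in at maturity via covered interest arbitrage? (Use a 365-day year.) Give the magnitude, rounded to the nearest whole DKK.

T = 311/365 years.
Keep in NZD, deliver into the forward: 16,000,000·1.0516345205·4.0359 = DKK 67,908,668.18.
Swap to DKK now, deposit: 16,000,000·4.1536·1.0057087671 = DKK 66,836,990.96.
The quoted forward overvalues NZD, so borrow DKK, buy NZD at spot, deposit the NZD at 6.06%, and sell the proceeds forward at 4.0359.
Arbitrage profit = |67,908,668.18 − 66,836,990.96| = DKK 1,071,677.

DKK 1,071,677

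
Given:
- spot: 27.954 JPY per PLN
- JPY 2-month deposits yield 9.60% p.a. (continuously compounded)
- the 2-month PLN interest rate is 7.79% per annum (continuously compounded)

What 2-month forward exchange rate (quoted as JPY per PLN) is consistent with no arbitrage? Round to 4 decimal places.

T = 2/12 years.
JPY accumulates by e^(0.0960×2/12) = 1.01612869.
Growth of 1 PLN over T: e^(0.0779×2/12) = 1.01306798.
CIP: F = S · (grow JPY)/(grow PLN) = 27.954 × 1.01612869/1.01306798 = 28.038455 JPY per PLN.

28.0385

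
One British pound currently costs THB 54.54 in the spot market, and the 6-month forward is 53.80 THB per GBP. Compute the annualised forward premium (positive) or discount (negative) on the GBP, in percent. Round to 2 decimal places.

T = 6/12 years.
Period premium: (53.80 − 54.54)/54.54 = -0.0135680.
×(1/T) gives -2.71% p.a.

-2.71%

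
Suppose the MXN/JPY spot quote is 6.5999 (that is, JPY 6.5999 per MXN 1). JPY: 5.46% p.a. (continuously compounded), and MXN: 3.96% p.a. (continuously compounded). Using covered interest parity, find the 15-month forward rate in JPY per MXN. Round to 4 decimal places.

6.7248

T = 15/12 years.
JPY growth factor: e^(0.0546×15/12) = 1.0706329.
MXN accumulates by e^(0.0396×15/12) = 1.0507456.
Forward (JPY per MXN) = 6.5999 × 1.0706329 / 1.0507456 = 6.724815.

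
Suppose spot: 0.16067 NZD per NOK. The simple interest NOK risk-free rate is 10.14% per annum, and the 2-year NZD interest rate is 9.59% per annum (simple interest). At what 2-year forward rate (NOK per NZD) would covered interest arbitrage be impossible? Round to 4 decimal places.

T = 2 years.
Growth of 1 NZD over T: 1 + 0.0959×2 = 1.191800.
NOK accumulates by 1 + 0.1014×2 = 1.202800.
So F = 0.16067 × 1.191800 / 1.202800 = 0.1592006 (NZD/NOK).
Invert for NOK per NZD: 1 / 0.1592006 = 6.2814.

6.2814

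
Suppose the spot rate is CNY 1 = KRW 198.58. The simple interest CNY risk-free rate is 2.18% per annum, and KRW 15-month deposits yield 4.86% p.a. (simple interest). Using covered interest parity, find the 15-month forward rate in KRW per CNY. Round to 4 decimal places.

205.0560

T = 15/12 years.
KRW growth factor: 1 + 0.0486×15/12 = 1.060750.
CNY growth factor: 1 + 0.0218×15/12 = 1.027250.
So F = 198.58 × 1.060750 / 1.027250 = 205.055960 (KRW/CNY).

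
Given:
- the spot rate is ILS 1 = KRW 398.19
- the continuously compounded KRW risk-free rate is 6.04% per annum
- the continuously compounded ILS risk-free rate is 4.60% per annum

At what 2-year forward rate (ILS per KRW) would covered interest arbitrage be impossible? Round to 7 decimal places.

0.0024401

T = 2 years.
Growth of 1 KRW over T: e^(0.0604×2) = 1.1283992.
Growth of 1 ILS over T: e^(0.0460×2) = 1.0963648.
So F = 398.19 × 1.1283992 / 1.0963648 = 409.8246 (KRW/ILS).
Invert for ILS per KRW: 1 / 409.8246 = 0.0024401.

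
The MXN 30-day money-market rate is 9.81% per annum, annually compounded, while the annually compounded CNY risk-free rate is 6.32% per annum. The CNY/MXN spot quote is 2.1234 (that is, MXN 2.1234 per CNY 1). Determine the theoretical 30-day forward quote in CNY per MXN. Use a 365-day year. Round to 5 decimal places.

T = 30/365 years.
MXN growth factor: (1 + 0.0981)^(30/365) = 1.0077213.
CNY growth factor: (1 + 0.0632)^(30/365) = 1.0050497.
CIP: F = S · (grow MXN)/(grow CNY) = 2.1234 × 1.0077213/1.0050497 = 2.129044 MXN per CNY.
Quoted the other way: 1/2.129044 = 0.46969 CNY per MXN.

0.46969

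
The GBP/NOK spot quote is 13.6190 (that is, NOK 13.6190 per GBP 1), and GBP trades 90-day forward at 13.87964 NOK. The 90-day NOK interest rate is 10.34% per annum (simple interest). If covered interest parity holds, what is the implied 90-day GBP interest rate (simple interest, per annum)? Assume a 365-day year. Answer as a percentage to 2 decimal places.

T = 90/365 years.
F/S = 13.87964/13.619 = 1.0191380 = (growth of NOK) / (growth of GBP).
NOK growth factor: 1 + 0.1034×90/365 = 1.0254959.
That pins the GBP growth at 1.0062385.
r = (1.0062385 − 1)/(90/365) = 0.025301 → 2.53%.

2.53%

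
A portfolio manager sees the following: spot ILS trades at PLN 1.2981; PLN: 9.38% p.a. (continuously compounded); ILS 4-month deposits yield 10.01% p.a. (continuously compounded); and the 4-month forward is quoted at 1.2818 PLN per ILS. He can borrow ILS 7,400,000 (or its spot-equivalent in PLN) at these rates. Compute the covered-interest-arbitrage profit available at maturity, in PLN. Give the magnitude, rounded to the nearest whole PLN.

T = 4/12 years.
Route A — deposit ILS, sell forward: 7,400,000 × 1.033929577 × 1.2818 = PLN 9,807,152.90.
Route B — convert at spot, deposit PLN: 7,400,000 × 1.2981 × 1.031760603 = PLN 9,911,030.45.
The quoted forward undervalues ILS, so borrow ILS, convert to PLN at spot, deposit the PLN at 9.38%, and buy ILS forward at 1.2818 to cover the loan.
Arbitrage profit = |9,807,152.90 − 9,911,030.45| = PLN 103,878.

PLN 103,878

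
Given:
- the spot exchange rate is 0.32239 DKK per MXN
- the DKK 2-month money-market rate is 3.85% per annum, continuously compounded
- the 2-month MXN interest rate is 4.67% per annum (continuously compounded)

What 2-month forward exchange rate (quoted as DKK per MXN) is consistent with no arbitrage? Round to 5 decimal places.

0.32195

T = 2/12 years.
DKK growth factor: e^(0.0385×2/12) = 1.0064373.
MXN growth factor: e^(0.0467×2/12) = 1.0078137.
CIP: F = S · (grow DKK)/(grow MXN) = 0.32239 × 1.0064373/1.0078137 = 0.3219497 DKK per MXN.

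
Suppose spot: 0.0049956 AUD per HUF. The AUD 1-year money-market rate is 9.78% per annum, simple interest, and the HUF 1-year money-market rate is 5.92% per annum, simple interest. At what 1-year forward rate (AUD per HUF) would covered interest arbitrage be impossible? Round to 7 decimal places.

0.0051777

T = 1 year.
AUD growth factor: 1 + 0.0978×1 = 1.097800.
HUF growth factor: 1 + 0.0592×1 = 1.059200.
Forward (AUD per HUF) = 0.0049956 × 1.097800 / 1.059200 = 0.005177653.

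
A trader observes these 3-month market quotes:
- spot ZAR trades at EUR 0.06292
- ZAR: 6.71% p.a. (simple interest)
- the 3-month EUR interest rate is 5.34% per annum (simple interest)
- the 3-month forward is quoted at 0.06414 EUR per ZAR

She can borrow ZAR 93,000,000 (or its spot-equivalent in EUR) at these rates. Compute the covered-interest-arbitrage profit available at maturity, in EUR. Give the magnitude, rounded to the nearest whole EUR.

T = 3/12 years.
Invest the ZAR and cover forward: 93,000,000 × 1.016775 × 0.06414 = EUR 6,065,083.21.
Convert at spot and invest in EUR: 93,000,000 × 0.06292 × 1.013350 = EUR 5,929,678.33.
The quoted forward overvalues ZAR, so borrow EUR, buy ZAR at spot, deposit the ZAR at 6.71%, and sell the proceeds forward at 0.06414.
Profit = 6,065,083.21 − 5,929,678.33 = EUR 135,405.

EUR 135,405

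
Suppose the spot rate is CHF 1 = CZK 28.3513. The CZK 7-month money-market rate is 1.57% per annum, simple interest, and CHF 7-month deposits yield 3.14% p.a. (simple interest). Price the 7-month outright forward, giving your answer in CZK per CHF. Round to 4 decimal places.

28.0963

T = 7/12 years.
CZK growth factor: 1 + 0.0157×7/12 = 1.00915833.
CHF growth factor: 1 + 0.0314×7/12 = 1.01831667.
Forward (CZK per CHF) = 28.3513 × 1.00915833 / 1.01831667 = 28.096320.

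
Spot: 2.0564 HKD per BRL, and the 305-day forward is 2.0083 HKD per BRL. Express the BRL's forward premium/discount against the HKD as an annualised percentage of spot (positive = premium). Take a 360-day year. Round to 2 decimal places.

T = 305/360 years.
(F − S)/S = (2.0083 − 2.0564)/2.0564 = -0.0233904.
×(1/T) gives -2.76% p.a.

-2.76%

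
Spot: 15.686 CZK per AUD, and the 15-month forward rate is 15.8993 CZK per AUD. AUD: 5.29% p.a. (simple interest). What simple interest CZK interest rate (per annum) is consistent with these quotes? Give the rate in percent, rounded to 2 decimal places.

T = 15/12 years.
F/S = 15.8993/15.686 = 1.0135981 = (growth of CZK) / (growth of AUD).
The AUD side grows by 1 + 0.0529×15/12 = 1.066125.
Hence g_CZK = 1.0806223.
r = (1.0806223 − 1)/(15/12) = 0.064498 → 6.45%.

6.45%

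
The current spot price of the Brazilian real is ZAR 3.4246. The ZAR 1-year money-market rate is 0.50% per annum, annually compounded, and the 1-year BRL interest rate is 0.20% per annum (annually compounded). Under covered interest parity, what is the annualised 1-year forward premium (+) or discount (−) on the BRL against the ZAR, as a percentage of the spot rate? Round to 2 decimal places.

T = 1 year.
F = S · g_ZAR/g_BRL = 3.4246 × 1.005000/1.002000 = 3.4348533.
(F − S)/S ÷ T = (3.4348533 − 3.4246)/3.4246/1 = 0.002994 → 0.30%.

+0.30%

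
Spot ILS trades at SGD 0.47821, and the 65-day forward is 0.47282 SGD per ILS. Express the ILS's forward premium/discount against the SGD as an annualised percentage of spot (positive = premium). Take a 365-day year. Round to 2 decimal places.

-6.33%

T = 65/365 years.
Period premium: (0.47282 − 0.47821)/0.47821 = -0.0112712.
Annualise by dividing by T: -0.0112712 / (65/365) = -0.063292 → -6.33%.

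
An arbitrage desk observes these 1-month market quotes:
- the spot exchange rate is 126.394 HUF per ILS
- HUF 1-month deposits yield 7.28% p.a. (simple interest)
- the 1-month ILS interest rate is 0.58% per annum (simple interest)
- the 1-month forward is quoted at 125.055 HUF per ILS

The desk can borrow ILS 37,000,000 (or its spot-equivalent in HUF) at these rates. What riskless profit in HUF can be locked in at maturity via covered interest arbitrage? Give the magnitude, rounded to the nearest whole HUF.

T = 1/12 years.
Invest the ILS and cover forward: 37,000,000 × 1.000483333333 × 125.055 = HUF 4,629,271,400.25.
Convert at spot and invest in HUF: 37,000,000 × 126.394 × 1.006066666667 = HUF 4,704,949,239.87.
The quoted forward undervalues ILS, so borrow ILS, convert to HUF at spot, deposit the HUF at 7.28%, and buy ILS forward at 125.055 to cover the loan.
The gap between the two covered legs is HUF 75,677,840.

HUF 75,677,840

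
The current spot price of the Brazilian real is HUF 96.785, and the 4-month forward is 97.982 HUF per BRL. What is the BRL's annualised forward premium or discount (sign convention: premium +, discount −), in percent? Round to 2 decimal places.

+3.71%

T = 4/12 years.
BRL trades forward at +1.23676% vs spot over the period.
Per annum: 0.0123676 / (4/12) = 0.037103 = 3.71%.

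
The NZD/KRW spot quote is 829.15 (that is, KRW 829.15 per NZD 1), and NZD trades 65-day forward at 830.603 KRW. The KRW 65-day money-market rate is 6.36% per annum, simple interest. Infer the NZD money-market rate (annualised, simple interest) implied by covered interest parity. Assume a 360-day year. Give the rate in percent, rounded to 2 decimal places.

T = 65/360 years.
F/S = 830.603/829.15 = 1.0017524 = (growth of KRW) / (growth of NZD).
The KRW side grows by 1 + 0.0636×65/360 = 1.0114833.
Hence g_NZD = 1.0097139.
r = (1.0097139 − 1)/(65/360) = 0.053800 → 5.38%.

5.38%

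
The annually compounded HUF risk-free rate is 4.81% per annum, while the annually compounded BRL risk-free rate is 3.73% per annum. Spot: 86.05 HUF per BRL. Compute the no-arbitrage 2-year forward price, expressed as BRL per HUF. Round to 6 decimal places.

0.011383

T = 2 years.
HUF accumulates by (1 + 0.0481)^2 = 1.0985136.
BRL growth factor: (1 + 0.0373)^2 = 1.0759913.
CIP: F = S · (grow HUF)/(grow BRL) = 86.05 × 1.0985136/1.0759913 = 87.85117 HUF per BRL.
Quoted the other way: 1/87.85117 = 0.011383 BRL per HUF.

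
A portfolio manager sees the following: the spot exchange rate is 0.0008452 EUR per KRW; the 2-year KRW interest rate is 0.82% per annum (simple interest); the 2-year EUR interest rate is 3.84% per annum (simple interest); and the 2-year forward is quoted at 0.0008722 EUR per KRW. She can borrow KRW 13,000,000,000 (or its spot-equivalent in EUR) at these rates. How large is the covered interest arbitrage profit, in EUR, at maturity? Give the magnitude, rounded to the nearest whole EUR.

EUR 306,895

T = 2 years.
Route A — deposit KRW, sell forward: 13,000,000,000 × 1.016400 × 0.0008722 = EUR 11,524,553.04.
Route B — convert at spot, deposit EUR: 13,000,000,000 × 0.0008452 × 1.076800 = EUR 11,831,447.68.
The quoted forward undervalues KRW, so borrow KRW, convert to EUR at spot, deposit the EUR at 3.84%, and buy KRW forward at 0.0008722 to cover the loan.
The gap between the two covered legs is EUR 306,895.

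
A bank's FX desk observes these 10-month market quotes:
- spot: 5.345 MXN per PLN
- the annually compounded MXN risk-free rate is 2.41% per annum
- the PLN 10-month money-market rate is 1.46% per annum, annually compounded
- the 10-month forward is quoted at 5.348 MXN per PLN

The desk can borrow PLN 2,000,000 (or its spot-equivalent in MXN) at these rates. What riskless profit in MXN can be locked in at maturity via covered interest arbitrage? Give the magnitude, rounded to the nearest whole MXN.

T = 10/12 years.
Route A — deposit PLN, sell forward: 2,000,000 × 1.0121519473 × 5.348 = MXN 10,825,977.23.
Route B — convert at spot, deposit MXN: 2,000,000 × 5.345 × 1.0200433725 = MXN 10,904,263.65.
The quoted forward undervalues PLN, so borrow PLN, convert to MXN at spot, deposit the MXN at 2.41%, and buy PLN forward at 5.348 to cover the loan.
The gap between the two covered legs is MXN 78,286.

MXN 78,286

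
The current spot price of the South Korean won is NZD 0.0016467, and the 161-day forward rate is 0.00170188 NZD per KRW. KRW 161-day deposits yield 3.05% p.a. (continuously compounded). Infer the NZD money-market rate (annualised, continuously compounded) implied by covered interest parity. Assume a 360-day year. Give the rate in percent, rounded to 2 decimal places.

10.42%

T = 161/360 years.
F/S = 0.00170188/0.0016467 = 1.0335094 = (growth of NZD) / (growth of KRW).
KRW growth factor: e^(0.0305×161/360) = 1.0137337.
That pins the NZD growth at 1.0477033.
r = ln(1.0477033)/(161/360) = 0.104200 → 10.42%.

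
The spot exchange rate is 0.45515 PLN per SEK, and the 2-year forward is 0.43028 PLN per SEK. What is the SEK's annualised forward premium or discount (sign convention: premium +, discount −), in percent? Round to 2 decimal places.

-2.73%

T = 2 years.
Period premium: (0.43028 − 0.45515)/0.45515 = -0.0546413.
Annualise by dividing by T: -0.0546413 / 2 = -0.027321 → -2.73%.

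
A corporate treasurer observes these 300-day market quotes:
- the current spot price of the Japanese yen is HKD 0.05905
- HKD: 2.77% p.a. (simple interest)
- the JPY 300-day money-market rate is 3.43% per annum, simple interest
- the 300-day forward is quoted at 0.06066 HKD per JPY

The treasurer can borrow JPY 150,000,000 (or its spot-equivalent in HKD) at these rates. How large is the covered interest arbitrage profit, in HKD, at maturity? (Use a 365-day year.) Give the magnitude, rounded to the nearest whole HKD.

HKD 296,357

T = 300/365 years.
Invest the JPY and cover forward: 150,000,000 × 1.028191781 × 0.06066 = HKD 9,355,517.02.
Convert at spot and invest in HKD: 150,000,000 × 0.05905 × 1.022767123 = HKD 9,059,159.79.
The quoted forward overvalues JPY, so borrow HKD, buy JPY at spot, deposit the JPY at 3.43%, and sell the proceeds forward at 0.06066.
Arbitrage profit = |9,355,517.02 − 9,059,159.79| = HKD 296,357.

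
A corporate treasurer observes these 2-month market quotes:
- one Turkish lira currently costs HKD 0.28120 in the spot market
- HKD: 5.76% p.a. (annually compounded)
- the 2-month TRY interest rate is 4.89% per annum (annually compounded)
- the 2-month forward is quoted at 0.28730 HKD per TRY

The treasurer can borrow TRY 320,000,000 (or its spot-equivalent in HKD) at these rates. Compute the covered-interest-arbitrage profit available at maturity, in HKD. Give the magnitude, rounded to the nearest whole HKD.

T = 2/12 years.
Keep in TRY, deliver into the forward: 320,000,000·1.0079887404·0.28730 = HKD 92,670,452.84.
Swap to HKD now, deposit: 320,000,000·0.28120·1.0093773932 = HKD 90,827,815.35.
The quoted forward overvalues TRY, so borrow HKD, buy TRY at spot, deposit the TRY at 4.89%, and sell the proceeds forward at 0.28730.
The gap between the two covered legs is HKD 1,842,637.

HKD 1,842,637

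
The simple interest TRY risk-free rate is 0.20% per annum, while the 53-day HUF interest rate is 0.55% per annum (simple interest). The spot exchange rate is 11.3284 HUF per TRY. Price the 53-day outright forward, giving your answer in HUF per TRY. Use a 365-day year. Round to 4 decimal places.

T = 53/365 years.
HUF growth factor: 1 + 0.0055×53/365 = 1.00079863.
TRY growth factor: 1 + 0.0020×53/365 = 1.00029041.
CIP: F = S · (grow HUF)/(grow TRY) = 11.3284 × 1.00079863/1.00029041 = 11.334156 HUF per TRY.

11.3342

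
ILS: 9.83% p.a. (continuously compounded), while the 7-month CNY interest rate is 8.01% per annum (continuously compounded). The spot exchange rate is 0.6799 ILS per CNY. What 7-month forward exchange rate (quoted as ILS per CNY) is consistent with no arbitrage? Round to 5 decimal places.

T = 7/12 years.
Growth of 1 ILS over T: e^(0.0983×7/12) = 1.0590176.
CNY growth factor: e^(0.0801×7/12) = 1.0478338.
CIP: F = S · (grow ILS)/(grow CNY) = 0.6799 × 1.0590176/1.0478338 = 0.6871567 ILS per CNY.

0.68716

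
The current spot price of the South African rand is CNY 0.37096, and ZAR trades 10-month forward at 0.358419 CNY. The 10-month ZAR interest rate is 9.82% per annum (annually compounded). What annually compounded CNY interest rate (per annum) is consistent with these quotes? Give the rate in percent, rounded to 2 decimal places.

T = 10/12 years.
F/S = 0.358419/0.37096 = 0.9661931 = (growth of CNY) / (growth of ZAR).
The ZAR side grows by (1 + 0.0982)^(10/12) = 1.081188.
So the CNY growth factor = 1.0446364.
Annualise: 1.0446364^(12/10) − 1 = 0.053800 = 5.38%.

5.38%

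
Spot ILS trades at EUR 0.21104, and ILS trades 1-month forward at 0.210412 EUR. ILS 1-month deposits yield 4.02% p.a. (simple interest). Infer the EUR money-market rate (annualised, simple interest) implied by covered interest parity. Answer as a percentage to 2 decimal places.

T = 1/12 years.
F/S = 0.210412/0.21104 = 0.9970243 = (growth of EUR) / (growth of ILS).
ILS growth factor: 1 + 0.0402×1/12 = 1.003350.
So the EUR growth factor = 1.0003643.
(1.0003643 − 1)/T = 0.004372, i.e. 0.44%.

0.44%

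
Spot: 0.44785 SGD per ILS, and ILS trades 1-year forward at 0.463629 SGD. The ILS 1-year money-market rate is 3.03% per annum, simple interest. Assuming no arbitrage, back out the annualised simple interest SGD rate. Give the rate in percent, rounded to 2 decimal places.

T = 1 year.
F/S = 0.463629/0.44785 = 1.0352328 = (growth of SGD) / (growth of ILS).
ILS growth factor: 1 + 0.0303×1 = 1.030300.
So the SGD growth factor = 1.0666004.
r = (1.0666004 − 1)/1 = 0.066600 → 6.66%.

6.66%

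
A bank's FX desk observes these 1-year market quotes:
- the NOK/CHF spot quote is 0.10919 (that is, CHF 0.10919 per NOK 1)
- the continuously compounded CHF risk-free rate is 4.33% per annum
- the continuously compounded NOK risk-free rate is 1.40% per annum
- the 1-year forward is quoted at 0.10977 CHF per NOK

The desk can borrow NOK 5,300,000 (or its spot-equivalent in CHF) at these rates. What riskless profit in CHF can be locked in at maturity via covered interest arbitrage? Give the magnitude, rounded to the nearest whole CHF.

T = 1 year.
Route A — deposit NOK, sell forward: 5,300,000 × 1.01409846 × 0.10977 = CHF 589,983.22.
Route B — convert at spot, deposit CHF: 5,300,000 × 0.10919 × 1.04425112 = CHF 604,315.43.
The quoted forward undervalues NOK, so borrow NOK, convert to CHF at spot, deposit the CHF at 4.33%, and buy NOK forward at 0.10977 to cover the loan.
The gap between the two covered legs is CHF 14,332.

CHF 14,332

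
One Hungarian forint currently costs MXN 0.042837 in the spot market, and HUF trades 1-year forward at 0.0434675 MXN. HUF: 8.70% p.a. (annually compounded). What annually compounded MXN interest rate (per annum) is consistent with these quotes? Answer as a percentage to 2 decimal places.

10.30%

T = 1 year.
By CIP, F/S equals the MXN-to-HUF growth ratio: 0.0434675/0.042837 = 1.0147186.
The HUF side grows by (1 + 0.0870)^1 = 1.087000.
So the MXN growth factor = 1.1029991.
Annualise: 1.1029991^(1/1) − 1 = 0.102999 = 10.30%.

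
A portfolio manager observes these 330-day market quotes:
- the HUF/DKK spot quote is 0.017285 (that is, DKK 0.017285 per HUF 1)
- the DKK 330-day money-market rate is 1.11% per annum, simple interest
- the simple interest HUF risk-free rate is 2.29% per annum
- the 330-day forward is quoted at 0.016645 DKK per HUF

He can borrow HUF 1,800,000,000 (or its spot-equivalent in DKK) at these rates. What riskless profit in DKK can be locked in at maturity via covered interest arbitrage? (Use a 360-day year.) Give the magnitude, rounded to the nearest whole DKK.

T = 330/360 years.
Keep in HUF, deliver into the forward: 1,800,000,000·1.0209916667·0.016645 = DKK 30,589,931.33.
Swap to DKK now, deposit: 1,800,000,000·0.017285·1.010175 = DKK 31,429,574.78.
The quoted forward undervalues HUF, so borrow HUF, convert to DKK at spot, deposit the DKK at 1.11%, and buy HUF forward at 0.016645 to cover the loan.
Arbitrage profit = |30,589,931.33 − 31,429,574.78| = DKK 839,643.

DKK 839,643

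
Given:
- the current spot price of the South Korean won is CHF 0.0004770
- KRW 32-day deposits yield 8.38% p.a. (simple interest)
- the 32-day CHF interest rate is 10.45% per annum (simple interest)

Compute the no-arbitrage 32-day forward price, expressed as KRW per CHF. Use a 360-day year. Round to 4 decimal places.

T = 32/360 years.
Growth of 1 CHF over T: 1 + 0.1045×32/360 = 1.0092888889.
KRW growth factor: 1 + 0.0838×32/360 = 1.0074488889.
CIP: F = S · (grow CHF)/(grow KRW) = 0.000477 × 1.0092888889/1.0074488889 = 0.0004778711906 CHF per KRW.
Invert for KRW per CHF: 1 / 0.0004778711906 = 2092.6141.

2092.6141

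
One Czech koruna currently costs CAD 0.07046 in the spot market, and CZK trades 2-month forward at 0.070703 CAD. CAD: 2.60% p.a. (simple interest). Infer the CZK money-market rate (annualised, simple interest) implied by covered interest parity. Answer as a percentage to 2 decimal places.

T = 2/12 years.
By CIP, F/S equals the CAD-to-CZK growth ratio: 0.070703/0.07046 = 1.0034488.
The CAD side grows by 1 + 0.0260×2/12 = 1.0043333.
So the CZK growth factor = 1.0008815.
(1.0008815 − 1)/T = 0.005289, i.e. 0.53%.

0.53%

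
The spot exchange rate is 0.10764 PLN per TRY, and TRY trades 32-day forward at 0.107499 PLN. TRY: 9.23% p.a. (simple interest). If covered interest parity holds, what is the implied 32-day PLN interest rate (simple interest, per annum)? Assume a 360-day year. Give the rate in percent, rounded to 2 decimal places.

T = 32/360 years.
By CIP, F/S equals the PLN-to-TRY growth ratio: 0.107499/0.10764 = 0.9986901.
The TRY side grows by 1 + 0.0923×32/360 = 1.0082044.
Hence g_PLN = 1.0068838.
(1.0068838 − 1)/T = 0.077443, i.e. 7.74%.

7.74%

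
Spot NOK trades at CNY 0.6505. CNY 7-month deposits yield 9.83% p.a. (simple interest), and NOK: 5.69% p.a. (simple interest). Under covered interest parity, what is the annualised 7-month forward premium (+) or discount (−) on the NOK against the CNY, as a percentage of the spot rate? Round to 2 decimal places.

T = 7/12 years.
CIP forward (CNY per NOK) = 0.6505 × 1.0573417/1.0331917 = 0.6657049.
Annualised premium = (F − S)/S × (1/T) = (0.6657049 − 0.6505)/0.6505 ÷ (7/12) = 4.01%.

+4.01%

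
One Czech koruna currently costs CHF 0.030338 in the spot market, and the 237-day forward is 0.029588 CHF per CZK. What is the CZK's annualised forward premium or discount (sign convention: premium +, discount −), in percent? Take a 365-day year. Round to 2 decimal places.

T = 237/365 years.
(F − S)/S = (0.029588 − 0.030338)/0.030338 = -0.0247215.
×(1/T) gives -3.81% p.a.

-3.81%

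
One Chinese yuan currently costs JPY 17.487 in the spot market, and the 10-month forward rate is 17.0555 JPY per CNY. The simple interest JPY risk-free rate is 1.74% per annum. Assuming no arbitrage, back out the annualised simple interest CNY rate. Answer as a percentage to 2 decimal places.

4.82%

T = 10/12 years.
CIP gives F = S · g_JPY/g_CNY, so g_JPY/g_CNY = 17.0555/17.487 = 0.9753245.
JPY growth factor: 1 + 0.0174×10/12 = 1.014500.
So the CNY growth factor = 1.0401666.
r = (1.0401666 − 1)/(10/12) = 0.048200 → 4.82%.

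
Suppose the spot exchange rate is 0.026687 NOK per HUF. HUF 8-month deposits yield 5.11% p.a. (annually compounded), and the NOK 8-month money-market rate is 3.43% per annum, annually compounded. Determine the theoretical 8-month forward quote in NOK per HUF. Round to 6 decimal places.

T = 8/12 years.
NOK accumulates by (1 + 0.0343)^(8/12) = 1.0227379.
Growth of 1 HUF over T: (1 + 0.0511)^(8/12) = 1.0337829.
So F = 0.026687 × 1.0227379 / 1.0337829 = 0.02640187 (NOK/HUF).

0.026402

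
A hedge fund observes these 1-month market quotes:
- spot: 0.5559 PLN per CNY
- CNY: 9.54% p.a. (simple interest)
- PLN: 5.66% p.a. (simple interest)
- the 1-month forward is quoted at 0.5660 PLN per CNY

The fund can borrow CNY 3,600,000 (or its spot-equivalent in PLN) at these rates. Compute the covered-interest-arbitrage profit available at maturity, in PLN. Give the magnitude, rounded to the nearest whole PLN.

PLN 43,120

T = 1/12 years.
Invest the CNY and cover forward: 3,600,000 × 1.007950 × 0.5660 = PLN 2,053,798.92.
Convert at spot and invest in PLN: 3,600,000 × 0.5559 × 1.004716667 = PLN 2,010,679.18.
The quoted forward overvalues CNY, so borrow PLN, buy CNY at spot, deposit the CNY at 9.54%, and sell the proceeds forward at 0.5660.
The gap between the two covered legs is PLN 43,120.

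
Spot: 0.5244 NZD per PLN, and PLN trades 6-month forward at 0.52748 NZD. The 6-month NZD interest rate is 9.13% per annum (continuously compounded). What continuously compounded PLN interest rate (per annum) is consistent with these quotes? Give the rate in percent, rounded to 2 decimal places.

7.96%

T = 6/12 years.
F/S = 0.52748/0.5244 = 1.0058734 = (growth of NZD) / (growth of PLN).
The NZD side grows by e^(0.0913×6/12) = 1.046708.
Hence g_PLN = 1.0405962.
Take logs: ln 1.0405962 / (6/12) = 0.079588, so 7.96%.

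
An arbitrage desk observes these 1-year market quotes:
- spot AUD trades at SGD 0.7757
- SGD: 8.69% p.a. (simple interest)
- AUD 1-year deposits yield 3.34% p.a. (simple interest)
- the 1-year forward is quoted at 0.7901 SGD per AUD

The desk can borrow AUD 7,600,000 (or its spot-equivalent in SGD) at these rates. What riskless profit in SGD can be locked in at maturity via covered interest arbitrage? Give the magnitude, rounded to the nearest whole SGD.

T = 1 year.
Invest the AUD and cover forward: 7,600,000 × 1.033400 × 0.7901 = SGD 6,205,318.98.
Convert at spot and invest in SGD: 7,600,000 × 0.7757 × 1.086900 = SGD 6,407,623.31.
The quoted forward undervalues AUD, so borrow AUD, convert to SGD at spot, deposit the SGD at 8.69%, and buy AUD forward at 0.7901 to cover the loan.
Arbitrage profit = |6,205,318.98 − 6,407,623.31| = SGD 202,304.

SGD 202,304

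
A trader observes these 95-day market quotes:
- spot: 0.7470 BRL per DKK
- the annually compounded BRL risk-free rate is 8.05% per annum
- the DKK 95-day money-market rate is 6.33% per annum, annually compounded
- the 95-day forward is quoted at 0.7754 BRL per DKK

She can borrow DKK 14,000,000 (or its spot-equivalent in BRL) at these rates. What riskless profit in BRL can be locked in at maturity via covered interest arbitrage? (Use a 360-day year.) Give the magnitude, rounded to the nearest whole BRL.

T = 95/360 years.
Keep in DKK, deliver into the forward: 14,000,000·1.0163286611·0.7754 = BRL 11,032,857.41.
Swap to BRL now, deposit: 14,000,000·0.7470·1.020641454 = BRL 10,673,868.33.
The quoted forward overvalues DKK, so borrow BRL, buy DKK at spot, deposit the DKK at 6.33%, and sell the proceeds forward at 0.7754.
Profit = 11,032,857.41 − 10,673,868.33 = BRL 358,989.

BRL 358,989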